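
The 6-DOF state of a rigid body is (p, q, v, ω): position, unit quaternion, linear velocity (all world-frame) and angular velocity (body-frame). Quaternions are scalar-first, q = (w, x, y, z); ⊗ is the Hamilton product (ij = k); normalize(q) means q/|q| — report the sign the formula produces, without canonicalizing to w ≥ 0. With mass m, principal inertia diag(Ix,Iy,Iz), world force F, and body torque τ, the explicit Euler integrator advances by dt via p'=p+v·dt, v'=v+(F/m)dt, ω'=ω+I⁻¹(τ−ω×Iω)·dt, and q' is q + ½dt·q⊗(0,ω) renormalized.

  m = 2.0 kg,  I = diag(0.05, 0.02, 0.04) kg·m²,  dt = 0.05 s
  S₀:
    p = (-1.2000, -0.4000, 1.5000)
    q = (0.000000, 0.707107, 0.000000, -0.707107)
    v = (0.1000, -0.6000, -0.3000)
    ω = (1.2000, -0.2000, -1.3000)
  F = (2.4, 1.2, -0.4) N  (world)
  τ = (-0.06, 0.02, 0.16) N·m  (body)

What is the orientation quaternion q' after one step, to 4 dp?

Hamilton product q⊗(0,ω) = (-1.7677675, -0.1414214, 0.0707107, -0.1414214)
q + ½dt·q⊗(0,ω), renormalized = (-0.0442, 0.7029, 0.0018, -0.7099)

q' = (-0.0442, 0.7029, 0.0018, -0.7099)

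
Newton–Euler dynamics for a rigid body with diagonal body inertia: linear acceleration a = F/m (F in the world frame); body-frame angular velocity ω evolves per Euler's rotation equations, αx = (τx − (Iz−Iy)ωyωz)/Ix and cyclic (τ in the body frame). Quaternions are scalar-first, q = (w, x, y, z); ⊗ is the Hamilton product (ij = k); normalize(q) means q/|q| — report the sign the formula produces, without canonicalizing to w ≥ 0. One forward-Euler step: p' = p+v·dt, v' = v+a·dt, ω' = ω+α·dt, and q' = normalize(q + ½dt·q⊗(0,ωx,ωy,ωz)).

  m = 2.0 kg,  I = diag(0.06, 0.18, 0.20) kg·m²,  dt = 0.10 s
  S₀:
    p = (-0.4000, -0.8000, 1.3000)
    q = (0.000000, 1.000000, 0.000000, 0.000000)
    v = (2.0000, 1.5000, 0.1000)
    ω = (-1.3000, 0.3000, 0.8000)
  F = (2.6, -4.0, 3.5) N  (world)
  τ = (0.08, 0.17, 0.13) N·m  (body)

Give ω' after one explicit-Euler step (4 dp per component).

(τ − ω×Iω)/I = (1.2533, 0.1356, 0.8840)
ω + α·dt = (-1.1747, 0.3136, 0.8884)

ω' = (-1.1747, 0.3136, 0.8884)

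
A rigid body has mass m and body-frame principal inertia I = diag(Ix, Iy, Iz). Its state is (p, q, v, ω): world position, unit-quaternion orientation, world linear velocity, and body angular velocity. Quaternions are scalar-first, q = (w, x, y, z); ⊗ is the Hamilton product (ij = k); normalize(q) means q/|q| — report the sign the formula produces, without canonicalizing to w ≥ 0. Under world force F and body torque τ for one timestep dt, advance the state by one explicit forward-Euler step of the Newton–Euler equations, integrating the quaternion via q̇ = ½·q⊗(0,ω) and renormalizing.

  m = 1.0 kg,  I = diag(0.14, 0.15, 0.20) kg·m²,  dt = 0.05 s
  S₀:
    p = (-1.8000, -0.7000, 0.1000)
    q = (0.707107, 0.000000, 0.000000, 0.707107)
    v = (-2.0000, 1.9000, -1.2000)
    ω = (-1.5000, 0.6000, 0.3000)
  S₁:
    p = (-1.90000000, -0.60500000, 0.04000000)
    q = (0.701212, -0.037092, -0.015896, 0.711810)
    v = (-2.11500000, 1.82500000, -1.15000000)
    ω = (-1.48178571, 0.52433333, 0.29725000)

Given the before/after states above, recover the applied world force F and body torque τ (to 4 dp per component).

Δv = v₁−v₀ = (-0.11500000, -0.07500000, 0.05000000)
m·(v₁−v₀)/dt = (-2.3000, -1.5000, 1.0000)
rate change Δω = (0.01821429, -0.07566667, -0.00275000)
precession coupling = (0.0090, 0.0270, -0.0090)
applied torque τ = (0.0600, -0.2000, -0.0200)

F = (-2.3000, -1.5000, 1.0000)
τ = (0.0600, -0.2000, -0.0200)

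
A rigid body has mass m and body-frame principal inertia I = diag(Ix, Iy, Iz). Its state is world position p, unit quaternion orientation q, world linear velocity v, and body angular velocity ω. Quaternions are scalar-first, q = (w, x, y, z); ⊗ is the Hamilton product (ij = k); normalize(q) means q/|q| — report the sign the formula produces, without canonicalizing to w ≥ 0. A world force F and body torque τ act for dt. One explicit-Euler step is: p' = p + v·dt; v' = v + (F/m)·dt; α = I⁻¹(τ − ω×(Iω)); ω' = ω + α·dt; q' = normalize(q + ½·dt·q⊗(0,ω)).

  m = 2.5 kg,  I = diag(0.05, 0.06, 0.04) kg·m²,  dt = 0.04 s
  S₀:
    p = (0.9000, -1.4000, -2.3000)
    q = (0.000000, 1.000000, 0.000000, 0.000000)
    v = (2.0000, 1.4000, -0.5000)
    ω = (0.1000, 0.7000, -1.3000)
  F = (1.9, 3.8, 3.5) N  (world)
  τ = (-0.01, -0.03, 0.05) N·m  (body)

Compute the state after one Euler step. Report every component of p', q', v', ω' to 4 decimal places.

p' = (0.9800, -1.3440, -2.3200)
q' = (-0.0020, 0.9996, 0.0260, 0.0140)
v' = (2.0304, 1.4608, -0.4440)
ω' = (0.0774, 0.6809, -1.2507)

linear accel F/m = (0.7600, 1.5200, 1.4000)
new position p' = (0.9800, -1.3440, -2.3200)
v' = v + a·dt = (2.0304, 1.4608, -0.4440)
precession coupling ω×(Iω) = (0.0182, -0.0013, 0.0007)
(τ − ω×Iω)/I = (-0.5640, -0.4783, 1.2325)
new body rate ω' = (0.0774, 0.6809, -1.2507)
Hamilton product q⊗(0,ω) = (-0.1000000, 0.0000000, 1.3000000, 0.7000000)
q' = normalize(q + ½dt·q⊗(0,ω)) = (-0.0020, 0.9996, 0.0260, 0.0140)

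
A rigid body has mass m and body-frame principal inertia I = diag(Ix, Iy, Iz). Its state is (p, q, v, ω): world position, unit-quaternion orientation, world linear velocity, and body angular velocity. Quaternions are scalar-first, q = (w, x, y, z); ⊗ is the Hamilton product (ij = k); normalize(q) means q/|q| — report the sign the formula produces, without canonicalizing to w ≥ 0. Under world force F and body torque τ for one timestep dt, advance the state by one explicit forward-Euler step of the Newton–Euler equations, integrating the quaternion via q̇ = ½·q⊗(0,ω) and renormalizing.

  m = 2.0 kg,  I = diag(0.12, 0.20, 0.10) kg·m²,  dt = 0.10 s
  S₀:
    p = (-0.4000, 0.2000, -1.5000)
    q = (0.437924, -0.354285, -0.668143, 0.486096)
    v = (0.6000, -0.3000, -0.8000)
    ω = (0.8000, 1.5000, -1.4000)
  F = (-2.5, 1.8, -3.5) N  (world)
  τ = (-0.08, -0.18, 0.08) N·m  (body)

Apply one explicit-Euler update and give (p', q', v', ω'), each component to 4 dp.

p' = (-0.3400, 0.1700, -1.5800)
q' = (0.5330, -0.3245, -0.6368, 0.4529)
v' = (0.4750, -0.2100, -0.9750)
ω' = (0.5583, 1.4212, -1.4160)

gyro term ω×Iω = (0.2100, -0.0224, 0.0960)
angular accel α = (-2.4167, -0.7880, -0.1600)
ω + α·dt = (0.5583, 1.4212, -1.4160)
Hamilton product q⊗(0,ω) = (1.9661769, 0.5565954, 0.5497638, -0.6100067)
q' = normalize(q + ½dt·q⊗(0,ω)) = (0.5330, -0.3245, -0.6368, 0.4529)
linear accel F/m = (-1.2500, 0.9000, -1.7500)
new position p' = (-0.3400, 0.1700, -1.5800)
v' = v + a·dt = (0.4750, -0.2100, -0.9750)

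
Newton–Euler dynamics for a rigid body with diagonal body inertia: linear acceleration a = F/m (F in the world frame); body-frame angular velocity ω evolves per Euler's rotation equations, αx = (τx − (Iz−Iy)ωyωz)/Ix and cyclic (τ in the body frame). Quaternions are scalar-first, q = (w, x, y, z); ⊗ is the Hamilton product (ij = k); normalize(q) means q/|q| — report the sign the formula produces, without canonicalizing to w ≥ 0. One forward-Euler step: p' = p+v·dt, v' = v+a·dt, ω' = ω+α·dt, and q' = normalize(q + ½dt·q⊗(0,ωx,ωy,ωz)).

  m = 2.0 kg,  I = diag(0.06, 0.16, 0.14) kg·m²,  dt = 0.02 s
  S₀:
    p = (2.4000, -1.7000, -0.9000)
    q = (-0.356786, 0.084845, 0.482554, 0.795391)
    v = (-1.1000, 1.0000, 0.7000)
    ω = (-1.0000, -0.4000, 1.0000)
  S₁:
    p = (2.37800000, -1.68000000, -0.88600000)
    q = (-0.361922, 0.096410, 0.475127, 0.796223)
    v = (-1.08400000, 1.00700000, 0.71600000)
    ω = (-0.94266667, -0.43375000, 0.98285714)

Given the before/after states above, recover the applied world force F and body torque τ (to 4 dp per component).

rate change Δω = (0.05733333, -0.03375000, -0.01714286)
I·α + gyro = (0.1800, -0.1900, -0.0800)
velocity change Δv = (0.01600000, 0.00700000, 0.01600000)
F = m·Δv/dt = (1.6000, 0.7000, 1.6000)

F = (1.6000, 0.7000, 1.6000)
τ = (0.1800, -0.1900, -0.0800)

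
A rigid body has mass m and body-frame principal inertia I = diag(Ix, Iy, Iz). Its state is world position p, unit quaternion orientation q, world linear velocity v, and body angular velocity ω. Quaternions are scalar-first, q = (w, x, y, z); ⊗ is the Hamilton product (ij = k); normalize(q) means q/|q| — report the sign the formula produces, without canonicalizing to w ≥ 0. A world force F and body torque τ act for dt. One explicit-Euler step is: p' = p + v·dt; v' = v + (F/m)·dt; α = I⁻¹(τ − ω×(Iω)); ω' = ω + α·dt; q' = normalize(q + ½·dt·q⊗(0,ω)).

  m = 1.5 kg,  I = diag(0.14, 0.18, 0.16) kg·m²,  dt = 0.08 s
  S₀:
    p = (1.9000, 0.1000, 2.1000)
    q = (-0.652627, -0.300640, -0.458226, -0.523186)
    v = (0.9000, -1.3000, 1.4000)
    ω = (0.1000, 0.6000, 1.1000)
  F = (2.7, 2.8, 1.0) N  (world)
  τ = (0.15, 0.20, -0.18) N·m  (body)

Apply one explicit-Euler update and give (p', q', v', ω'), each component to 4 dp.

a = (1.8000, 1.8667, 0.6667)
new position p' = (1.9720, -0.0040, 2.2120)
v' = v + a·dt = (1.0440, -1.1507, 1.4533)
precession coupling ω×(Iω) = (-0.0132, -0.0022, 0.0024)
α = I⁻¹(τ − ω×Iω) = (1.1657, 1.1233, -1.1400)
ω' = ω + α·dt = (0.1933, 0.6899, 1.0088)
Hamilton product q⊗(0,ω) = (0.8805042, -0.2553997, -0.1131908, -0.8524511)
updated quaternion q' = (-0.6166, -0.3105, -0.4622, -0.5566)

p' = (1.9720, -0.0040, 2.2120)
q' = (-0.6166, -0.3105, -0.4622, -0.5566)
v' = (1.0440, -1.1507, 1.4533)
ω' = (0.1933, 0.6899, 1.0088)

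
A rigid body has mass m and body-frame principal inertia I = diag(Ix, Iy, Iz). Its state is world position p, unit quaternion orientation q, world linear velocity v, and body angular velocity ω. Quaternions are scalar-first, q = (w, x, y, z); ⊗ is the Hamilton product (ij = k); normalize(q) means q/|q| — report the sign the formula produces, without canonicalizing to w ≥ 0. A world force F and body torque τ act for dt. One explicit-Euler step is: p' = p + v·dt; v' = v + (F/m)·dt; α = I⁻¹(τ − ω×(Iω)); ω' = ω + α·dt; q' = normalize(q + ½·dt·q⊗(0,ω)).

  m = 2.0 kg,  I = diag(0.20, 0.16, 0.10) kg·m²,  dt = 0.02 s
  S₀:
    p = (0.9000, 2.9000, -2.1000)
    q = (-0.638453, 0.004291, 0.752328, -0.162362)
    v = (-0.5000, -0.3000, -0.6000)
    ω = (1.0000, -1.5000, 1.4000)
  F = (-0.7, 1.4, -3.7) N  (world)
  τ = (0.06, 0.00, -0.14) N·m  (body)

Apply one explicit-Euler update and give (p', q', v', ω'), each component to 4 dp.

new position p' = (0.8900, 2.8940, -2.1120)
v + (F/m)dt = (-0.5070, -0.2860, -0.6370)
α = I⁻¹(τ − ω×Iω) = (-0.3300, -0.8750, -2.0000)
ω + α·dt = (0.9934, -1.5175, 1.3600)
Hamilton product q⊗(0,ω) = (1.3515078, 0.1712632, 0.7893101, -1.6525987)
q + ½dt·q⊗(0,ω), renormalized = (-0.6248, 0.0060, 0.7600, -0.1788)

p' = (0.8900, 2.8940, -2.1120)
q' = (-0.6248, 0.0060, 0.7600, -0.1788)
v' = (-0.5070, -0.2860, -0.6370)
ω' = (0.9934, -1.5175, 1.3600)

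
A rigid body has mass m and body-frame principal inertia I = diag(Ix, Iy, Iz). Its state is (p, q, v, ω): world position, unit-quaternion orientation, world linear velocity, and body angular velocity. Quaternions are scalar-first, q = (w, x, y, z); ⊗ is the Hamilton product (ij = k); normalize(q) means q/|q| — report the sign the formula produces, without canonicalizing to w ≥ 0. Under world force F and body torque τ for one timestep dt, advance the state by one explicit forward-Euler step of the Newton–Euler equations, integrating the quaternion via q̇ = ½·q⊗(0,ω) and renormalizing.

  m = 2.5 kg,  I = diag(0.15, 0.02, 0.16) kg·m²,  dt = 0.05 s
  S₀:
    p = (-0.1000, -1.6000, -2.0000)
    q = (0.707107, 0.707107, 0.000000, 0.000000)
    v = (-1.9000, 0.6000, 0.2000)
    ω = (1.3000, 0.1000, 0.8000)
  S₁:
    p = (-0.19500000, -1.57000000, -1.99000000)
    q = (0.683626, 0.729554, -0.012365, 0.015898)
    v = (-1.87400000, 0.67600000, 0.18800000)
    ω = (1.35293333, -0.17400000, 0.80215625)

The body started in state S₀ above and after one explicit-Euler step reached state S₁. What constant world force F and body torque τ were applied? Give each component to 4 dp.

F = (1.3000, 3.8000, -0.6000)
τ = (0.1700, -0.1200, -0.0100)

Δω = ω₁−ω₀ = (0.05293333, -0.27400000, 0.00215625)
gyro term ω₀×Iω₀ = (0.0112, -0.0104, -0.0169)
I·α + gyro = (0.1700, -0.1200, -0.0100)
Δv = v₁−v₀ = (0.02600000, 0.07600000, -0.01200000)
F = m·Δv/dt = (1.3000, 3.8000, -0.6000)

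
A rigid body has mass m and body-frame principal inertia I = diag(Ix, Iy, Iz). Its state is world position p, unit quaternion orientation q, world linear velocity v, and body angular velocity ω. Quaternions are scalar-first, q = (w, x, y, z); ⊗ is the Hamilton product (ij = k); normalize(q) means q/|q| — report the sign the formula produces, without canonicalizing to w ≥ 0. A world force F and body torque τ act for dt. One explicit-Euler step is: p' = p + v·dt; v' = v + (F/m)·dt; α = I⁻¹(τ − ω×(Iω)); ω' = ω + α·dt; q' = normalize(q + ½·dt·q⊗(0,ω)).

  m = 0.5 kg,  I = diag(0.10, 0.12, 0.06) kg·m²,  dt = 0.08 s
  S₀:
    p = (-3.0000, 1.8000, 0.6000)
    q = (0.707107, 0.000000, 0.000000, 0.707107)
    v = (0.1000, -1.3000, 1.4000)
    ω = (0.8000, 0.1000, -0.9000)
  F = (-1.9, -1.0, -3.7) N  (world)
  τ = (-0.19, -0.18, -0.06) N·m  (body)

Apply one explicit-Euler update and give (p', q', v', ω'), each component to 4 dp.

ω×(Iω) gyroscopic = (0.0054, -0.0288, 0.0016)
(τ − ω×Iω)/I = (-1.9540, -1.2600, -1.0267)
new body rate ω' = (0.6437, -0.0008, -0.9821)
2q̇ = q⊗(0,ω) = (0.6363963, 0.4949749, 0.6363963, -0.6363963)
q' = normalize(q + ½dt·q⊗(0,ω)) = (0.7317, 0.0198, 0.0254, 0.6809)
a = (-3.8000, -2.0000, -7.4000)
new position p' = (-2.9920, 1.6960, 0.7120)
v + (F/m)dt = (-0.2040, -1.4600, 0.8080)

p' = (-2.9920, 1.6960, 0.7120)
q' = (0.7317, 0.0198, 0.0254, 0.6809)
v' = (-0.2040, -1.4600, 0.8080)
ω' = (0.6437, -0.0008, -0.9821)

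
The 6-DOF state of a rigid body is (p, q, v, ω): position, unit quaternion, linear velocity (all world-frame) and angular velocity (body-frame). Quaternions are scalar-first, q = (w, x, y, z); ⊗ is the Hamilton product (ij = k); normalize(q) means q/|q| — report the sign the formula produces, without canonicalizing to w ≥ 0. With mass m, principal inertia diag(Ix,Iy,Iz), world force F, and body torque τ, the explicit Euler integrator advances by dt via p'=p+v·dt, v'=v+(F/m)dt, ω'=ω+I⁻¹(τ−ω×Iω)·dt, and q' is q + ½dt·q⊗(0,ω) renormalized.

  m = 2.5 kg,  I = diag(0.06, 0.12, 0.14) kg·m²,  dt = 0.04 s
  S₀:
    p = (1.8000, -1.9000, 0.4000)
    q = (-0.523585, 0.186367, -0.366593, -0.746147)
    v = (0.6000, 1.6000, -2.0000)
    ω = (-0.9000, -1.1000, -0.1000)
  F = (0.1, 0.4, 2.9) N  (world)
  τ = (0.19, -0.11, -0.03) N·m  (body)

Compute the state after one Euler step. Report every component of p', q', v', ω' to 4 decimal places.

precession coupling ω×(Iω) = (0.0022, -0.0072, 0.0594)
angular accel α = (3.1300, -0.8567, -0.6386)
ω' = ω + α·dt = (-0.7748, -1.1343, -0.1255)
Hamilton product q⊗(0,ω) = (-0.3101367, -0.3128759, 1.2661125, -0.4825789)
q + ½dt·q⊗(0,ω), renormalized = (-0.5296, 0.1800, -0.3411, -0.7555)
p + v·dt = (1.8240, -1.8360, 0.3200)
v' = v + a·dt = (0.6016, 1.6064, -1.9536)

p' = (1.8240, -1.8360, 0.3200)
q' = (-0.5296, 0.1800, -0.3411, -0.7555)
v' = (0.6016, 1.6064, -1.9536)
ω' = (-0.7748, -1.1343, -0.1255)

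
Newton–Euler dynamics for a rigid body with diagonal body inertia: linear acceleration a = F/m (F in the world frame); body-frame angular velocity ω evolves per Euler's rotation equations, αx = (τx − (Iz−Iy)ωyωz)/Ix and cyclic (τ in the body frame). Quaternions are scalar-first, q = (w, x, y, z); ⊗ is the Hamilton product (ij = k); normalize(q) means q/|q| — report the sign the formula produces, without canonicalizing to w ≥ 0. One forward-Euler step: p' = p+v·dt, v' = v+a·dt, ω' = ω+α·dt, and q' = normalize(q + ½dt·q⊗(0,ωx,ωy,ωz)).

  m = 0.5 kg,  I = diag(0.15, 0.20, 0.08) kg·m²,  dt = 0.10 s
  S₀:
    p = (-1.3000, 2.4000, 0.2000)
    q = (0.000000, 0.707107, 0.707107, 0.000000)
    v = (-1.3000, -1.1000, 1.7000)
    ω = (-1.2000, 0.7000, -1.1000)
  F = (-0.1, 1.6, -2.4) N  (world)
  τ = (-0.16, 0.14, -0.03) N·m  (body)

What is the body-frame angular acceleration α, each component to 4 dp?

α = (-1.6827, 0.2380, 0.1500)

precession coupling ω×(Iω) = (0.0924, 0.0924, -0.0420)
angular accel α = (-1.6827, 0.2380, 0.1500)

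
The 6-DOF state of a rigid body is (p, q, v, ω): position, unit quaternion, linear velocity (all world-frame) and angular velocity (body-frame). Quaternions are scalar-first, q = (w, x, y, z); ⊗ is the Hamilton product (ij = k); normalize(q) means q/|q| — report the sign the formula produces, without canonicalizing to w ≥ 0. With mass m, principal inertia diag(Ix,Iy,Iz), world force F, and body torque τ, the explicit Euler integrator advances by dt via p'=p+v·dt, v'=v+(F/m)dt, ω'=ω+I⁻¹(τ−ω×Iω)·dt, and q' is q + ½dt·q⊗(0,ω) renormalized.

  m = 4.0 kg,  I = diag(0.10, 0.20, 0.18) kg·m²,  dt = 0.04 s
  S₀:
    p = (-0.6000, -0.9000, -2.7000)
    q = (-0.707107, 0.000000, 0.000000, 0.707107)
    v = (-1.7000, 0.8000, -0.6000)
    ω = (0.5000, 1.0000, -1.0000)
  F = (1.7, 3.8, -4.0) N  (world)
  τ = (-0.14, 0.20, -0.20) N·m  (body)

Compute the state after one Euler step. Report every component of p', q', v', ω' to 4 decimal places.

a = F/m = (0.4250, 0.9500, -1.0000)
p' = p + v·dt = (-0.6680, -0.8680, -2.7240)
new velocity v' = (-1.6830, 0.8380, -0.6400)
(τ − ω×Iω)/I = (-1.6000, 0.8000, -1.3889)
ω + α·dt = (0.4360, 1.0320, -1.0556)
q⊗(0,ω) = (0.7071070, -1.0606605, -0.3535535, 0.7071070)
q + ½dt·q⊗(0,ω), renormalized = (-0.6927, -0.0212, -0.0071, 0.7209)

p' = (-0.6680, -0.8680, -2.7240)
q' = (-0.6927, -0.0212, -0.0071, 0.7209)
v' = (-1.6830, 0.8380, -0.6400)
ω' = (0.4360, 1.0320, -1.0556)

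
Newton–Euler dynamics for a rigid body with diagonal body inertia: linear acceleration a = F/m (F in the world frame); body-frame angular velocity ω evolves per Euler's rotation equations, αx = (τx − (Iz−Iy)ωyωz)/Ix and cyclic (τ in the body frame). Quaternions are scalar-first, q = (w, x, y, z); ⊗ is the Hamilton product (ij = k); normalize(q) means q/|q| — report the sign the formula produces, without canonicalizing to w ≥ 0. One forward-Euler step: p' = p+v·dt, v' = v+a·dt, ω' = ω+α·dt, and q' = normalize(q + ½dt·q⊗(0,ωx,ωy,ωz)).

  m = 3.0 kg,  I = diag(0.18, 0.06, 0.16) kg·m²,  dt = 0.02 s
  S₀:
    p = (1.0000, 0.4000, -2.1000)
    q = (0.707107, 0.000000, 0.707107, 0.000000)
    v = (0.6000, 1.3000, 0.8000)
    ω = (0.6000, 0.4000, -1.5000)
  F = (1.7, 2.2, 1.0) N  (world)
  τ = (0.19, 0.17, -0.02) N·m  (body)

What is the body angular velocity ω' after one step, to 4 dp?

α = I⁻¹(τ − ω×Iω) = (1.3889, 3.1333, 0.0550)
ω + α·dt = (0.6278, 0.4627, -1.4989)

ω' = (0.6278, 0.4627, -1.4989)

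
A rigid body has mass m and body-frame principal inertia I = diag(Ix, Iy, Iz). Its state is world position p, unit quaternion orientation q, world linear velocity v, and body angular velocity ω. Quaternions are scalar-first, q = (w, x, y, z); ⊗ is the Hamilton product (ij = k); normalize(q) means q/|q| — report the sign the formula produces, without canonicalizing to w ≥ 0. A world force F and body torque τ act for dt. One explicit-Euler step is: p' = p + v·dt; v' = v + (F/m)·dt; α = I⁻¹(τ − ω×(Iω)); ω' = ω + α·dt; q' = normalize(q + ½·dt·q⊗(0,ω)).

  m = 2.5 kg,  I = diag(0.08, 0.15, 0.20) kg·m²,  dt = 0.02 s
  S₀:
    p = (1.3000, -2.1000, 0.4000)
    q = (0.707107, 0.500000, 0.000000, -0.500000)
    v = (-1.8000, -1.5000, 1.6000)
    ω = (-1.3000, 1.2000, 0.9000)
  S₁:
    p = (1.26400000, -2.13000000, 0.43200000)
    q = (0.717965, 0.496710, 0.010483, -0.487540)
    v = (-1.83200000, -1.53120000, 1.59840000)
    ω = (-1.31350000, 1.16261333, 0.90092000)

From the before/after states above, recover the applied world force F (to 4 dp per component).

F = (-4.0000, -3.9000, -0.2000)

Δv = v₁−v₀ = (-0.03200000, -0.03120000, -0.00160000)
m·(v₁−v₀)/dt = (-4.0000, -3.9000, -0.2000)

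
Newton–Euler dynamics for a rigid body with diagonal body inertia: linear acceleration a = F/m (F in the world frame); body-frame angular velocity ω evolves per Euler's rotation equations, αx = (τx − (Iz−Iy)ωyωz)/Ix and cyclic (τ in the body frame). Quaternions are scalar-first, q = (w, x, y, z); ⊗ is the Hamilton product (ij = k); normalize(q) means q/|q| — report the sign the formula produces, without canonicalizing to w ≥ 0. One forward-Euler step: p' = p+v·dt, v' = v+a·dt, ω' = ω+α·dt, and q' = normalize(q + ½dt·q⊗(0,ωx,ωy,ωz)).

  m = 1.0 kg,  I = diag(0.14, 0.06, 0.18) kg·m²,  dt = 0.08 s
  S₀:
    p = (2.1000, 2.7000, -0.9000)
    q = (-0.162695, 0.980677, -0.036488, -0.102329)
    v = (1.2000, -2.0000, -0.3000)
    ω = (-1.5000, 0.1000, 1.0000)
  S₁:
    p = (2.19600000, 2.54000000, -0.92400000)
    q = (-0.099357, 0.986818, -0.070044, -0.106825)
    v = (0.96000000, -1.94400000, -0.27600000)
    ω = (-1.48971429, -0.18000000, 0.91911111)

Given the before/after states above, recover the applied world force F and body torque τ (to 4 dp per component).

F = (-3.0000, 0.7000, 0.3000)
τ = (0.0300, -0.1500, -0.1700)

Δv = v₁−v₀ = (-0.24000000, 0.05600000, 0.02400000)
m·(v₁−v₀)/dt = (-3.0000, 0.7000, 0.3000)
ω₁ − ω₀ = (0.01028571, -0.28000000, -0.08088889)
ω₀×(Iω₀) = (0.0120, 0.0600, 0.0120)
τ = I·(Δω/dt) + ω₀×(Iω₀) = (0.0300, -0.1500, -0.1700)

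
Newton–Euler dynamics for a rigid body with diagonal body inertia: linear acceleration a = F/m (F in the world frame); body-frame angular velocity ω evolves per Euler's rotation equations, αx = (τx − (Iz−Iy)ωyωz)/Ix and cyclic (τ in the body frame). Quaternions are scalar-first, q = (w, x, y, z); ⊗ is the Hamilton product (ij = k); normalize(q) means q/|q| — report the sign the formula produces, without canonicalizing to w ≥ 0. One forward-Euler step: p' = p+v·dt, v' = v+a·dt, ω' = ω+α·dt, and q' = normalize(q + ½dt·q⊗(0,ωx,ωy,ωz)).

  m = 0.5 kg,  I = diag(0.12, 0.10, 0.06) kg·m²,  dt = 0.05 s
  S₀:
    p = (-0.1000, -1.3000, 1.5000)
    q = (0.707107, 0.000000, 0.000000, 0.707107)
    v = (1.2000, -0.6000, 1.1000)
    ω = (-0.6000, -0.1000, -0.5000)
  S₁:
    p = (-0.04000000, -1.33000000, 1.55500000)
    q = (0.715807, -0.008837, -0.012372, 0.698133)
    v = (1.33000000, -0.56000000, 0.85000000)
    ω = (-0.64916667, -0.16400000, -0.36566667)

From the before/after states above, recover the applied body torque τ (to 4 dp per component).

rate change Δω = (-0.04916667, -0.06400000, 0.13433333)
gyro term ω₀×Iω₀ = (-0.0020, 0.0180, -0.0012)
applied torque τ = (-0.1200, -0.1100, 0.1600)

τ = (-0.1200, -0.1100, 0.1600)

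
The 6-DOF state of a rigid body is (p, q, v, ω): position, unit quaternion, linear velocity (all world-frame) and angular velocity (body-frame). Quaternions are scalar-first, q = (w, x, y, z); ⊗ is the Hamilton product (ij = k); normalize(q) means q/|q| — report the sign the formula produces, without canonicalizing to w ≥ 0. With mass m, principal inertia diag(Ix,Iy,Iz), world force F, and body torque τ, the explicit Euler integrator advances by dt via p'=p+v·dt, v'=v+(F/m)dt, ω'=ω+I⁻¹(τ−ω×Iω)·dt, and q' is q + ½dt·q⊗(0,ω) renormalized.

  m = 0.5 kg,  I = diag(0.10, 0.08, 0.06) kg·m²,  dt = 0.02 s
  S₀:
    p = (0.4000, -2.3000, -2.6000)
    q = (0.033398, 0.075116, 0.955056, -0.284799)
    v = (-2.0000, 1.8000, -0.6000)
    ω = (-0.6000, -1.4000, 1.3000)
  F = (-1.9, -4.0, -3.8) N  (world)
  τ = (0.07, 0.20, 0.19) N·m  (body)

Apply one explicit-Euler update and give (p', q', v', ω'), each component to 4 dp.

(τ − ω×Iω)/I = (0.3360, 2.8900, 3.4467)
ω + α·dt = (-0.5933, -1.3422, 1.3689)
Hamilton product q⊗(0,ω) = (1.7523867, 0.8228154, 0.0264714, 0.5112886)
updated quaternion q' = (0.0509, 0.0833, 0.9551, -0.2796)
a = F/m = (-3.8000, -8.0000, -7.6000)
new position p' = (0.3600, -2.2640, -2.6120)
new velocity v' = (-2.0760, 1.6400, -0.7520)

p' = (0.3600, -2.2640, -2.6120)
q' = (0.0509, 0.0833, 0.9551, -0.2796)
v' = (-2.0760, 1.6400, -0.7520)
ω' = (-0.5933, -1.3422, 1.3689)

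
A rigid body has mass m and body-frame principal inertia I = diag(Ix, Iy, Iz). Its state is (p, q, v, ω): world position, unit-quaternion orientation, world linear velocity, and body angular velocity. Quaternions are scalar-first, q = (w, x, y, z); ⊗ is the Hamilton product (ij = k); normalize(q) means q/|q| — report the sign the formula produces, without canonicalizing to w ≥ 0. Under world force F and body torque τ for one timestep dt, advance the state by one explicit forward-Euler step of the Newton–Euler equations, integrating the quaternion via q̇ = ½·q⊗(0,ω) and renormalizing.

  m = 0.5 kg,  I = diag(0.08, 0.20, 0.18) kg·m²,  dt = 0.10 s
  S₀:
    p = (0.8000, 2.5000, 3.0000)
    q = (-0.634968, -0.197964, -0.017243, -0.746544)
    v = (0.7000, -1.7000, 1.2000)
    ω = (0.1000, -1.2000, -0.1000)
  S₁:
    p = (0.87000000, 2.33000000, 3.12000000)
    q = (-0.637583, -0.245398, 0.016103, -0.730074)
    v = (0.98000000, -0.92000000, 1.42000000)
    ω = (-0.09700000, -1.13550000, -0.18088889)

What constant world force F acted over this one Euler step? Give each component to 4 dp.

v₁ − v₀ = (0.28000000, 0.78000000, 0.22000000)
m·(v₁−v₀)/dt = (1.4000, 3.9000, 1.1000)

F = (1.4000, 3.9000, 1.1000)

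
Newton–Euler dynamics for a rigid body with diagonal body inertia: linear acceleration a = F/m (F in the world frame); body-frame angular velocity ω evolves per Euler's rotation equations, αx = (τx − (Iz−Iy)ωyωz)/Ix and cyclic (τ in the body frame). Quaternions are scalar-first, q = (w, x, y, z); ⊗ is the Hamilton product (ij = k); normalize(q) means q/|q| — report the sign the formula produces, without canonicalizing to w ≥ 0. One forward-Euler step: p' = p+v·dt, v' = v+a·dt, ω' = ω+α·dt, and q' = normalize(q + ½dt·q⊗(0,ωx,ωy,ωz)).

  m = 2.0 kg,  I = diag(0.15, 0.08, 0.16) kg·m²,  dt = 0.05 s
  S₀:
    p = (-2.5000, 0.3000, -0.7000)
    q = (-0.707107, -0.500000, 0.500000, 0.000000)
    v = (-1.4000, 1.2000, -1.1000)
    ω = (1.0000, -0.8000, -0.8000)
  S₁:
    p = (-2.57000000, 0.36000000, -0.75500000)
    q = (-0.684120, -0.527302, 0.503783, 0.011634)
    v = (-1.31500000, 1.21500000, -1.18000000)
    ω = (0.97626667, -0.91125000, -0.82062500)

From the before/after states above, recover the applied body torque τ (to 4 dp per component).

τ = (-0.0200, -0.1700, -0.0100)

Δω = ω₁−ω₀ = (-0.02373333, -0.11125000, -0.02062500)
gyro term ω₀×Iω₀ = (0.0512, 0.0080, 0.0560)
applied torque τ = (-0.0200, -0.1700, -0.0100)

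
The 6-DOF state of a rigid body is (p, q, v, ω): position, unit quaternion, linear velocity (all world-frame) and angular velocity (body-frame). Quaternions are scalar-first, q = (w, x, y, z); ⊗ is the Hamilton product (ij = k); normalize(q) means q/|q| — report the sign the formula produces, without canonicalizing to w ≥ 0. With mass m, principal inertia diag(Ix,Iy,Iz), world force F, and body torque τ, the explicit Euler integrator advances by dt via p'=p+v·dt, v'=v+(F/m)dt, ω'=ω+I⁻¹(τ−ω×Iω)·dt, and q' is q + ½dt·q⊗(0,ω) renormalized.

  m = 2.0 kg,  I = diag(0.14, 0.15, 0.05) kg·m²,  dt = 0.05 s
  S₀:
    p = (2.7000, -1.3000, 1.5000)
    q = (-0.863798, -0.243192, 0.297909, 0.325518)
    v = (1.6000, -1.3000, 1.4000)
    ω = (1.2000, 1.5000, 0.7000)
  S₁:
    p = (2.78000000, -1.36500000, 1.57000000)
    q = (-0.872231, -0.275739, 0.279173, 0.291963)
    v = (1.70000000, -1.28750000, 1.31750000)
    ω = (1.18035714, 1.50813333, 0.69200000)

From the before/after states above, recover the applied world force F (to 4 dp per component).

velocity change Δv = (0.10000000, 0.01250000, -0.08250000)
m·(v₁−v₀)/dt = (4.0000, 0.5000, -3.3000)

F = (4.0000, 0.5000, -3.3000)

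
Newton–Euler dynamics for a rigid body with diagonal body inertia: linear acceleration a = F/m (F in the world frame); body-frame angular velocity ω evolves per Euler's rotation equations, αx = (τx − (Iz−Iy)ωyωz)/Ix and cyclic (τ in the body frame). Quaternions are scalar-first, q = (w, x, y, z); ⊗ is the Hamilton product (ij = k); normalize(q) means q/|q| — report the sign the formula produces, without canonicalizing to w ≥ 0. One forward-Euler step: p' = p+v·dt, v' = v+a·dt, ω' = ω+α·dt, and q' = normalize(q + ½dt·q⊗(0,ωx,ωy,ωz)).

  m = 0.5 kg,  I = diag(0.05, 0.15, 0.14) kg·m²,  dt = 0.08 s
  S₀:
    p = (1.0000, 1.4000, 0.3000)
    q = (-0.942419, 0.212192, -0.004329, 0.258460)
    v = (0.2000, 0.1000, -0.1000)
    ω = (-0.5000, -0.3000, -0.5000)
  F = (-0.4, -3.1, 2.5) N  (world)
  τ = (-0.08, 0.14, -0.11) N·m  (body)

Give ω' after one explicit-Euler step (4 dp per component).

ω' = (-0.6256, -0.2133, -0.5714)

gyro term ω×Iω = (-0.0015, -0.0225, 0.0150)
(τ − ω×Iω)/I = (-1.5700, 1.0833, -0.8929)
ω' = ω + α·dt = (-0.6256, -0.2133, -0.5714)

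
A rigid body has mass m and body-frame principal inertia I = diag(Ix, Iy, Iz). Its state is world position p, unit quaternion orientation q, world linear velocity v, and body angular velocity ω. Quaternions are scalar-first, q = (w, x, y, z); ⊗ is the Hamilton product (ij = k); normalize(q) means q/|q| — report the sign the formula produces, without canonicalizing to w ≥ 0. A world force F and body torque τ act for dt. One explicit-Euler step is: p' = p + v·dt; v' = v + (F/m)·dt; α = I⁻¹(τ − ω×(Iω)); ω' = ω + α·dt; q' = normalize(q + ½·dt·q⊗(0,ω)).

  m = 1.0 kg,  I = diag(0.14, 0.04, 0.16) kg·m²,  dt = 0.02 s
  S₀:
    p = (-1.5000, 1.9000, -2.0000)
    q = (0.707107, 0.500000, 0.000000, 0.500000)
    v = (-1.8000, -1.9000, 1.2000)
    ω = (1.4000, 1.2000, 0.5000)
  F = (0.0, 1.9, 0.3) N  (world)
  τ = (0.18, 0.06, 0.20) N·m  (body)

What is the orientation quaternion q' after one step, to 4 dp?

q' = (0.6975, 0.5038, 0.0130, 0.5094)

q⊗(0,ω) = (-0.9500000, 0.3899498, 1.2985284, 0.9535535)
updated quaternion q' = (0.6975, 0.5038, 0.0130, 0.5094)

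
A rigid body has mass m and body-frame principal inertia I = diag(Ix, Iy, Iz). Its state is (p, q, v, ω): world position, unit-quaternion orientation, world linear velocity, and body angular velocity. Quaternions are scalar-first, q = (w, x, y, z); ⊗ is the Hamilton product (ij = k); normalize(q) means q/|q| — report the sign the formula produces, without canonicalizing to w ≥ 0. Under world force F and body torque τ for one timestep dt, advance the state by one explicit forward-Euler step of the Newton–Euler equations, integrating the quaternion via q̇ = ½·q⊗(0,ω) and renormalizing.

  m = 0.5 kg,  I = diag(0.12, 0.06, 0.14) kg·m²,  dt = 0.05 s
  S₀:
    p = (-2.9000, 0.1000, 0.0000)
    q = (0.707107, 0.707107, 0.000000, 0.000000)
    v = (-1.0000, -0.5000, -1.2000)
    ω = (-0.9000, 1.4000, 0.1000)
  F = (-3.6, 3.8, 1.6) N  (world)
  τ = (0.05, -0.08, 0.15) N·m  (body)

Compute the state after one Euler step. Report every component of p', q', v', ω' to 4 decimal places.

p' = (-2.9500, 0.0750, -0.0600)
q' = (0.7224, 0.6906, 0.0230, 0.0265)
v' = (-1.3600, -0.1200, -1.0400)
ω' = (-0.8838, 1.3318, 0.1266)

(τ − ω×Iω)/I = (0.3233, -1.3633, 0.5314)
ω + α·dt = (-0.8838, 1.3318, 0.1266)
q⊗(0,ω) = (0.6363963, -0.6363963, 0.9192391, 1.0606605)
q' = normalize(q + ½dt·q⊗(0,ω)) = (0.7224, 0.6906, 0.0230, 0.0265)
p' = p + v·dt = (-2.9500, 0.0750, -0.0600)
v + (F/m)dt = (-1.3600, -0.1200, -1.0400)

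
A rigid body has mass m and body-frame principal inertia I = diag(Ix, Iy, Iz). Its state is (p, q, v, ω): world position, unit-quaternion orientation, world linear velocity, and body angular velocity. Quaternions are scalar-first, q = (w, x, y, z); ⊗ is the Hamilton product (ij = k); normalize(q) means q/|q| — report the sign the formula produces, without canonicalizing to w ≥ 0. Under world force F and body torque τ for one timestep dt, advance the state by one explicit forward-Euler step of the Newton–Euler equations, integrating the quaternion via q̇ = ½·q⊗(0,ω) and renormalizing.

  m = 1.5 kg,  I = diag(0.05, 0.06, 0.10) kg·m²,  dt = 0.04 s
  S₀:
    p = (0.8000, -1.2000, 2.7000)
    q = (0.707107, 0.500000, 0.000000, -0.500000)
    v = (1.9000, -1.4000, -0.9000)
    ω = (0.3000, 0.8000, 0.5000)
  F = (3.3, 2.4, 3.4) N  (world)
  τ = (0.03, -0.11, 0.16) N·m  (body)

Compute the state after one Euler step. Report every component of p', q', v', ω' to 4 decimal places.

p' = (0.8760, -1.2560, 2.6640)
q' = (0.7090, 0.5121, 0.0033, -0.4848)
v' = (1.9880, -1.3360, -0.8093)
ω' = (0.3112, 0.7317, 0.5630)

gyro term ω×Iω = (0.0160, -0.0075, 0.0024)
α = I⁻¹(τ − ω×Iω) = (0.2800, -1.7083, 1.5760)
ω + α·dt = (0.3112, 0.7317, 0.5630)
2q̇ = q⊗(0,ω) = (0.1000000, 0.6121321, 0.1656856, 0.7535535)
updated quaternion q' = (0.7090, 0.5121, 0.0033, -0.4848)
new position p' = (0.8760, -1.2560, 2.6640)
v + (F/m)dt = (1.9880, -1.3360, -0.8093)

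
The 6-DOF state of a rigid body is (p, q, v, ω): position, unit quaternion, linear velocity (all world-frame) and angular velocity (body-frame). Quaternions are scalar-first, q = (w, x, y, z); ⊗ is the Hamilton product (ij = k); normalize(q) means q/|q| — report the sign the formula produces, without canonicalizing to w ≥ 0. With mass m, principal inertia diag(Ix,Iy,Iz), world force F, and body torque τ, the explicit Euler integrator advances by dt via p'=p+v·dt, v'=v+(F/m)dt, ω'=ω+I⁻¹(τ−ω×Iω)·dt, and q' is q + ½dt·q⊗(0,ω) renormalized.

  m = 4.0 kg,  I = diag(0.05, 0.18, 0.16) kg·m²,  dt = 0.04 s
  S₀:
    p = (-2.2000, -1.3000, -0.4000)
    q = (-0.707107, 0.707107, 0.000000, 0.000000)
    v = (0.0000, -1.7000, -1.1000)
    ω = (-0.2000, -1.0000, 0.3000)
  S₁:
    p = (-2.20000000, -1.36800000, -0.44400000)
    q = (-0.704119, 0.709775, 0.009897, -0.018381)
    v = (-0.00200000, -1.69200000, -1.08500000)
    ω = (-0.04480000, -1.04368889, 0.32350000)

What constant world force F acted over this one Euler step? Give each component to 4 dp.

velocity change Δv = (-0.00200000, 0.00800000, 0.01500000)
applied force F = (-0.2000, 0.8000, 1.5000)

F = (-0.2000, 0.8000, 1.5000)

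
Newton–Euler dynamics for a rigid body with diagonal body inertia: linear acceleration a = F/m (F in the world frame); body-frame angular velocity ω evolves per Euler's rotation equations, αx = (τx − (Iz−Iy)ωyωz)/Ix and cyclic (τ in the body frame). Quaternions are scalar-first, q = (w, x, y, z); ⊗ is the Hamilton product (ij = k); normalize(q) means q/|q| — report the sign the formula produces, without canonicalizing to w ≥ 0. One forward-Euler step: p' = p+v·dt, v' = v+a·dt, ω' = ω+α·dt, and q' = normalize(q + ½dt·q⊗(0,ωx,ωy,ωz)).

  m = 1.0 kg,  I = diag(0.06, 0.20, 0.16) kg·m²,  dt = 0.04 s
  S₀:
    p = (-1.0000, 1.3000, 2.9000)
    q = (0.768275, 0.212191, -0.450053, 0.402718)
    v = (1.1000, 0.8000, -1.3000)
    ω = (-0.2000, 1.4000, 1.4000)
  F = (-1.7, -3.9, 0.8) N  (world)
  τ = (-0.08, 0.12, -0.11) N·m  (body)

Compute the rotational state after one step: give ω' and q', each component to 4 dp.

ω' = (-0.2011, 1.4184, 1.3823)
q' = (0.7698, 0.1851, -0.4357, 0.4280)

ω×(Iω) gyroscopic = (-0.0784, 0.0280, -0.0392)
angular accel α = (-0.0267, 0.4600, -0.4425)
ω + α·dt = (-0.2011, 1.4184, 1.3823)
q⊗(0,ω) = (0.1087072, -1.3475344, 0.6979740, 1.2826418)
q + ½dt·q⊗(0,ω), renormalized = (0.7698, 0.1851, -0.4357, 0.4280)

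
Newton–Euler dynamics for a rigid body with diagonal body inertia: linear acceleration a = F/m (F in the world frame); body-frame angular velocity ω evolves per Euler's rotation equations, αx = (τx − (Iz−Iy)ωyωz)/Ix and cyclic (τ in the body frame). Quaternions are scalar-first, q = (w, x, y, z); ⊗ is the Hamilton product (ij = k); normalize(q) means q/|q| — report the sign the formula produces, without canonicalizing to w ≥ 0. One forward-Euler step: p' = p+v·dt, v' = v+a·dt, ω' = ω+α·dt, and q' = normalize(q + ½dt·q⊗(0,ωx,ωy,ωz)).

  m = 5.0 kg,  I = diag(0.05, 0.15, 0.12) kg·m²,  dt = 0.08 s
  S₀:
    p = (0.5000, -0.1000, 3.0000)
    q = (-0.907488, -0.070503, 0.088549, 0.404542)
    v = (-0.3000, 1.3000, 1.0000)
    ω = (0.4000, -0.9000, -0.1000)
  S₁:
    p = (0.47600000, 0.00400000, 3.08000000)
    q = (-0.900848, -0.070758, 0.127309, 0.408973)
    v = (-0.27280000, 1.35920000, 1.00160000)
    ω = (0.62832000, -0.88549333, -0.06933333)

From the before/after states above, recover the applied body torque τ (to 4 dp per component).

τ = (0.1400, 0.0300, 0.0100)

rate change Δω = (0.22832000, 0.01450667, 0.03066667)
τ = I·(Δω/dt) + ω₀×(Iω₀) = (0.1400, 0.0300, 0.0100)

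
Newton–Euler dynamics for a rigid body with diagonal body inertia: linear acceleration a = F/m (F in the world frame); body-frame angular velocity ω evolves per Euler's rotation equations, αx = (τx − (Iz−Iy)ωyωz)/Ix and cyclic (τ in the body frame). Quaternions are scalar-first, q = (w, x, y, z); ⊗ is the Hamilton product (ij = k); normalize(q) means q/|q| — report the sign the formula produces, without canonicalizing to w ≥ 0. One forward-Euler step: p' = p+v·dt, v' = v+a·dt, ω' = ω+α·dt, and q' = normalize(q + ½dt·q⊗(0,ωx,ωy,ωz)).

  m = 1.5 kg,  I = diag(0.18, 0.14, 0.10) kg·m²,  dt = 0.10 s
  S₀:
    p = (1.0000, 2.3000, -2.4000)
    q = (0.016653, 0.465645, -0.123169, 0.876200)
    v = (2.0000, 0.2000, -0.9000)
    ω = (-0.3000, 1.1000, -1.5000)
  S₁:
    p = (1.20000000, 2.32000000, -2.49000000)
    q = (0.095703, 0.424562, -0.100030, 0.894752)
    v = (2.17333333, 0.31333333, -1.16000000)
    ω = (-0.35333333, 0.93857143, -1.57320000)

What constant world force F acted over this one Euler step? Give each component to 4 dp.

Δv = v₁−v₀ = (0.17333333, 0.11333333, -0.26000000)
m·(v₁−v₀)/dt = (2.6000, 1.7000, -3.9000)

F = (2.6000, 1.7000, -3.9000)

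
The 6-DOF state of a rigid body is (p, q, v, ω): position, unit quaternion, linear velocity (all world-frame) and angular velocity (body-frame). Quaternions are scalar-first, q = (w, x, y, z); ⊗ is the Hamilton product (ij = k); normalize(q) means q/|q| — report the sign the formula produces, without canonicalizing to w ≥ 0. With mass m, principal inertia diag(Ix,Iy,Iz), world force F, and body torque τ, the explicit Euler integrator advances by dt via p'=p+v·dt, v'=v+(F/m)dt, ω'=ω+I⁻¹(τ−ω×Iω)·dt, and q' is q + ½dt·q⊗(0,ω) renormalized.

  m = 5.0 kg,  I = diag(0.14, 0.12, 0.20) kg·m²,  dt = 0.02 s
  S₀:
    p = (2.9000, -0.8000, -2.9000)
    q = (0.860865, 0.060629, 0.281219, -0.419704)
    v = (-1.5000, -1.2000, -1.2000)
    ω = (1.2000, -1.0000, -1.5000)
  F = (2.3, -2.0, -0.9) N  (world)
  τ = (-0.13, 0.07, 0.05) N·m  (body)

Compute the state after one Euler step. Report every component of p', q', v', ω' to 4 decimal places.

p' = (2.8700, -0.8240, -2.9240)
q' = (0.8565, 0.0625, 0.2684, -0.4365)
v' = (-1.4908, -1.2080, -1.2036)
ω' = (1.1643, -1.0063, -1.4974)

a = (0.4600, -0.4000, -0.1800)
p + v·dt = (2.8700, -0.8240, -2.9240)
v' = v + a·dt = (-1.4908, -1.2080, -1.2036)
precession coupling ω×(Iω) = (0.1200, 0.1080, 0.0240)
angular accel α = (-1.7857, -0.3167, 0.1300)
ω + α·dt = (1.1643, -1.0063, -1.4974)
2q̇ = q⊗(0,ω) = (-0.4210918, 0.1915055, -1.2735663, -1.6893893)
updated quaternion q' = (0.8565, 0.0625, 0.2684, -0.4365)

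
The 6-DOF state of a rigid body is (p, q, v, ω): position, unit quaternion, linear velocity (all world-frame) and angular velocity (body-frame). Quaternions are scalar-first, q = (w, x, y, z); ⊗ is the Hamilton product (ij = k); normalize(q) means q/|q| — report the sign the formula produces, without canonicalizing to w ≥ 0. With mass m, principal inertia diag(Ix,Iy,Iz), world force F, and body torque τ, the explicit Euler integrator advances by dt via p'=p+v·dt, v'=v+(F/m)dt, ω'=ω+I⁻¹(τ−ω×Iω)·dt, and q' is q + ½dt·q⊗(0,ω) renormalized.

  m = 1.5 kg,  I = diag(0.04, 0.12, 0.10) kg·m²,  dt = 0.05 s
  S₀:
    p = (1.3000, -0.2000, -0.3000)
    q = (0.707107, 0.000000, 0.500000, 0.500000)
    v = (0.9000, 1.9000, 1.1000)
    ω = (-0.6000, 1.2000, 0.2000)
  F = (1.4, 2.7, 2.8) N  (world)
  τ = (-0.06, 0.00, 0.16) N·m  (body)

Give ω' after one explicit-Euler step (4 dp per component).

ω×(Iω) gyroscopic = (-0.0048, 0.0072, -0.0576)
α = I⁻¹(τ − ω×Iω) = (-1.3800, -0.0600, 2.1760)
ω' = ω + α·dt = (-0.6690, 1.1970, 0.3088)

ω' = (-0.6690, 1.1970, 0.3088)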